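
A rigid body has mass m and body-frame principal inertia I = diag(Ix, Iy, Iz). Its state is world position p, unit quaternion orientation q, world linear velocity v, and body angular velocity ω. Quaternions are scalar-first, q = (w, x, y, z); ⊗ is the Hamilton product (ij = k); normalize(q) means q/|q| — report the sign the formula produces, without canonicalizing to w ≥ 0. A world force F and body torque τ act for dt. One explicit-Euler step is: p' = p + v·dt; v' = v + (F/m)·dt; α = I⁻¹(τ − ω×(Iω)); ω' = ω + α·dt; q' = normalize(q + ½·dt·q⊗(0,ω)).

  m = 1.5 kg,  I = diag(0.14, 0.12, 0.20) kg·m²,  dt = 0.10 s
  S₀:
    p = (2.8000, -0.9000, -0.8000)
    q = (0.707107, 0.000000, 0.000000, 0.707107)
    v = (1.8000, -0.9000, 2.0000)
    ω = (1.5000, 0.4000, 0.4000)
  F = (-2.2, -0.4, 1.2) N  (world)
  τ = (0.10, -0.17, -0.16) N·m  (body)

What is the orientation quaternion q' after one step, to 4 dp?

q' = (0.6907, 0.0388, 0.0670, 0.7189)

Hamilton product q⊗(0,ω) = (-0.2828428, 0.7778177, 1.3435033, 0.2828428)
q' = normalize(q + ½dt·q⊗(0,ω)) = (0.6907, 0.0388, 0.0670, 0.7189)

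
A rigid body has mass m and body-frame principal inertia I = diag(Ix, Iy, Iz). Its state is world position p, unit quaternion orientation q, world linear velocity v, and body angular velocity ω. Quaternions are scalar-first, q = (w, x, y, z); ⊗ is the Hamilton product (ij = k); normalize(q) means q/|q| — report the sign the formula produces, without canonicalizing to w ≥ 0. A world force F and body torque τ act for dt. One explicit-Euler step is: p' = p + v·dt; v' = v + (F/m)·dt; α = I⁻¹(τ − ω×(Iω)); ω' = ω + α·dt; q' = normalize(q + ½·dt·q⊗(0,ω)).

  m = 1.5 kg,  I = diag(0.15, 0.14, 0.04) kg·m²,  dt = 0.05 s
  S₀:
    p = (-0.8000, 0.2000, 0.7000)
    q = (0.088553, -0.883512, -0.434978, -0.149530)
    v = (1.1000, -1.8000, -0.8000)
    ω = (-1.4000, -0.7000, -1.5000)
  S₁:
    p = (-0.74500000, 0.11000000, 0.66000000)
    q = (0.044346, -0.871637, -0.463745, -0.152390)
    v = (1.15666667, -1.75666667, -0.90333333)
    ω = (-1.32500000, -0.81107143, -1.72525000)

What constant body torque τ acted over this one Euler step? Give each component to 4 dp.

ω₁ − ω₀ = (0.07500000, -0.11107143, -0.22525000)
ω₀×(Iω₀) = (-0.1050, 0.2310, -0.0098)
τ = I·(Δω/dt) + ω₀×(Iω₀) = (0.1200, -0.0800, -0.1900)

τ = (0.1200, -0.0800, -0.1900)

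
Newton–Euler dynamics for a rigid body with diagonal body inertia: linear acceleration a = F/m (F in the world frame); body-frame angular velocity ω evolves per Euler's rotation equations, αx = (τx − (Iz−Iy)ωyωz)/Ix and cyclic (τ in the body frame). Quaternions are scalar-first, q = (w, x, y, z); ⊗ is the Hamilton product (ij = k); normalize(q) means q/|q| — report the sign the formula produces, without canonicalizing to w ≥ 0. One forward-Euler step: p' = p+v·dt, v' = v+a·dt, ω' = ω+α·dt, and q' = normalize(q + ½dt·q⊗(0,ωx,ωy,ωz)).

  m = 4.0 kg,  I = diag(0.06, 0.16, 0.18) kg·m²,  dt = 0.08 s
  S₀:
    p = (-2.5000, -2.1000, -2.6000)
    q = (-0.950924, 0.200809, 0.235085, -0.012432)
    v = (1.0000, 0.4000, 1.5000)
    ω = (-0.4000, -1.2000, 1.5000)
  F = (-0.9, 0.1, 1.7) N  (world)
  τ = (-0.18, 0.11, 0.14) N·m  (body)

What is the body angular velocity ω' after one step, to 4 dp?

ω' = (-0.5920, -1.1810, 1.5409)

α = I⁻¹(τ − ω×Iω) = (-2.4000, 0.2375, 0.5111)
ω + α·dt = (-0.5920, -1.1810, 1.5409)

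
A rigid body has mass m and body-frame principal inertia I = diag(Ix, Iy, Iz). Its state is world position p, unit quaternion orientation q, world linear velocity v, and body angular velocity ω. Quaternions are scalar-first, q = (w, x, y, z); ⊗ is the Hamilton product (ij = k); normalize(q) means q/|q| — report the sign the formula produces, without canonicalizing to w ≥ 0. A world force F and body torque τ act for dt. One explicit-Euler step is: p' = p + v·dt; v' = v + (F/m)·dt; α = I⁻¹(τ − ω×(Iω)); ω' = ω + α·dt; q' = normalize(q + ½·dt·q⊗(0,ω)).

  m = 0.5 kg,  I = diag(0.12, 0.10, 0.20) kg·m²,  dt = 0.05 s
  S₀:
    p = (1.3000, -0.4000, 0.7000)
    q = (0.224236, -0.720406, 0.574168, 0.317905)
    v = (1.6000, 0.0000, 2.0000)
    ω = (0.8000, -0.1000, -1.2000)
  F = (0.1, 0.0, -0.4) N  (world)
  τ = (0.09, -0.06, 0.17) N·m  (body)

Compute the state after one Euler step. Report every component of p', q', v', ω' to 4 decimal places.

p' = (1.3800, -0.4000, 0.8000)
q' = (0.2495, -0.7319, 0.5580, 0.3013)
v' = (1.6100, 0.0000, 1.9600)
ω' = (0.8325, -0.1684, -1.1579)

p' = p + v·dt = (1.3800, -0.4000, 0.8000)
new velocity v' = (1.6100, 0.0000, 1.9600)
ω×(Iω) gyroscopic = (0.0120, 0.0768, 0.0016)
(τ − ω×Iω)/I = (0.6500, -1.3680, 0.8420)
ω + α·dt = (0.8325, -0.1684, -1.1579)
Hamilton product q⊗(0,ω) = (1.0152276, -0.4778223, -0.6325868, -0.6563770)
q + ½dt·q⊗(0,ω), renormalized = (0.2495, -0.7319, 0.5580, 0.3013)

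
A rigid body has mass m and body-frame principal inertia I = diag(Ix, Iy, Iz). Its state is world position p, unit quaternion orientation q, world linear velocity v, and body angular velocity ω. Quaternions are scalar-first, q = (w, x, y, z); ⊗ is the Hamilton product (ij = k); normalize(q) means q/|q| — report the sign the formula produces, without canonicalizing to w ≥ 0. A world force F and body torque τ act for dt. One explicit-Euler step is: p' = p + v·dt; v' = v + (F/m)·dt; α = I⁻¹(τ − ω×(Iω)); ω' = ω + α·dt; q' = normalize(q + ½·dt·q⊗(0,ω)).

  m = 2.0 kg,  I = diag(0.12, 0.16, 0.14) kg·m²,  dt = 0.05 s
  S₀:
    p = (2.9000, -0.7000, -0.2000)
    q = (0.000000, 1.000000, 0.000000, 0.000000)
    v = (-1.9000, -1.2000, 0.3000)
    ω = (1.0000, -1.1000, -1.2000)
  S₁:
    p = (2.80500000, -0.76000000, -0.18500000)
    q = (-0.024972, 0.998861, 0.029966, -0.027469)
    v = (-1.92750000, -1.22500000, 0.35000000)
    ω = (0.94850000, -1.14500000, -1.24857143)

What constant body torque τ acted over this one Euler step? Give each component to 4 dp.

rate change Δω = (-0.05150000, -0.04500000, -0.04857143)
ω₀×(Iω₀) = (-0.0264, 0.0240, -0.0440)
I·α + gyro = (-0.1500, -0.1200, -0.1800)

τ = (-0.1500, -0.1200, -0.1800)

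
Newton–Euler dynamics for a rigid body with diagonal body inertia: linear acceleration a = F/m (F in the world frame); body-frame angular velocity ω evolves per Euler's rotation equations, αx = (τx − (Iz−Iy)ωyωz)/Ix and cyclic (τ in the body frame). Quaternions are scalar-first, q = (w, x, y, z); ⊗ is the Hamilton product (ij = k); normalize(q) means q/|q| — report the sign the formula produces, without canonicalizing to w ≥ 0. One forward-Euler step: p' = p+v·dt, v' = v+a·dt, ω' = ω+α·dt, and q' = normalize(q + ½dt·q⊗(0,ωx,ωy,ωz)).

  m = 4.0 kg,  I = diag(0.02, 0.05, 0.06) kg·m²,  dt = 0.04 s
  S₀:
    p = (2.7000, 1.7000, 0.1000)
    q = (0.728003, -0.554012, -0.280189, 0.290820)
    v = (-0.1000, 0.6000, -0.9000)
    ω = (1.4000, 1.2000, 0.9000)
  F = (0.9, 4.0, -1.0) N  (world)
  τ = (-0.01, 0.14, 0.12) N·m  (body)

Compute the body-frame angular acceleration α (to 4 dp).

gyro term ω×Iω = (0.0108, -0.0504, 0.0504)
α = I⁻¹(τ − ω×Iω) = (-1.0400, 3.8080, 1.1600)

α = (-1.0400, 3.8080, 1.1600)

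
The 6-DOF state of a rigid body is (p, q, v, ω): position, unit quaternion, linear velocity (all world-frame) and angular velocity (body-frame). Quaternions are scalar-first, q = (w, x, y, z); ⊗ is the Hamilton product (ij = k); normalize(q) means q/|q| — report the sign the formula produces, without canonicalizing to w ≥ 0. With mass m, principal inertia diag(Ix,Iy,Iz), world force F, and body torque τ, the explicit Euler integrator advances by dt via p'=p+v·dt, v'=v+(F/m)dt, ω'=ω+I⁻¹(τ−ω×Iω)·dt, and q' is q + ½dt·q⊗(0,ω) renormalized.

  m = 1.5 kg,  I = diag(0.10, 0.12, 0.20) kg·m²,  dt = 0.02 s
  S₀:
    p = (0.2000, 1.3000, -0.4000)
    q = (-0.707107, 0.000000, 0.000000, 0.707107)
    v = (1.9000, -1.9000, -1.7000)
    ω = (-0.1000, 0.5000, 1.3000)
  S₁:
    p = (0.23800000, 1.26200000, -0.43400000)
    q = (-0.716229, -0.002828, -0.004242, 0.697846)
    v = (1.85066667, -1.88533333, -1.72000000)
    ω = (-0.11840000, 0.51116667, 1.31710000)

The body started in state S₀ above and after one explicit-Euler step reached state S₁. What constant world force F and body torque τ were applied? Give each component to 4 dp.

ω₁ − ω₀ = (-0.01840000, 0.01116667, 0.01710000)
applied torque τ = (-0.0400, 0.0800, 0.1700)
velocity change Δv = (-0.04933333, 0.01466667, -0.02000000)
F = m·Δv/dt = (-3.7000, 1.1000, -1.5000)

F = (-3.7000, 1.1000, -1.5000)
τ = (-0.0400, 0.0800, 0.1700)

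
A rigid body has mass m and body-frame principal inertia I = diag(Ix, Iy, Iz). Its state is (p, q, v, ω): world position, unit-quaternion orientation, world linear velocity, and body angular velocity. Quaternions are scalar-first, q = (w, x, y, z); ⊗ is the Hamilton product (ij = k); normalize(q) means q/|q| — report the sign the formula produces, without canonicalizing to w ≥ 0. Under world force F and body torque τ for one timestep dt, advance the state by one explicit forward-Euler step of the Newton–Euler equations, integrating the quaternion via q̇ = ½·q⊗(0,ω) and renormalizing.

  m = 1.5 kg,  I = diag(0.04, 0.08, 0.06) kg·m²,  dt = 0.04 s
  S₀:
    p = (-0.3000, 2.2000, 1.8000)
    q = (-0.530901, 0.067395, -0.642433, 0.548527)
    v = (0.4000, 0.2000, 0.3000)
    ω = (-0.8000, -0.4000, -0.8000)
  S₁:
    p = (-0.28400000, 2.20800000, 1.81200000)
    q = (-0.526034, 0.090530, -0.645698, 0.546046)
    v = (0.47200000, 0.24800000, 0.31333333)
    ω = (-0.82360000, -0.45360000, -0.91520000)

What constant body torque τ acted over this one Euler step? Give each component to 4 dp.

rate change Δω = (-0.02360000, -0.05360000, -0.11520000)
ω₀×(Iω₀) = (-0.0064, -0.0128, 0.0128)
applied torque τ = (-0.0300, -0.1200, -0.1600)

τ = (-0.0300, -0.1200, -0.1600)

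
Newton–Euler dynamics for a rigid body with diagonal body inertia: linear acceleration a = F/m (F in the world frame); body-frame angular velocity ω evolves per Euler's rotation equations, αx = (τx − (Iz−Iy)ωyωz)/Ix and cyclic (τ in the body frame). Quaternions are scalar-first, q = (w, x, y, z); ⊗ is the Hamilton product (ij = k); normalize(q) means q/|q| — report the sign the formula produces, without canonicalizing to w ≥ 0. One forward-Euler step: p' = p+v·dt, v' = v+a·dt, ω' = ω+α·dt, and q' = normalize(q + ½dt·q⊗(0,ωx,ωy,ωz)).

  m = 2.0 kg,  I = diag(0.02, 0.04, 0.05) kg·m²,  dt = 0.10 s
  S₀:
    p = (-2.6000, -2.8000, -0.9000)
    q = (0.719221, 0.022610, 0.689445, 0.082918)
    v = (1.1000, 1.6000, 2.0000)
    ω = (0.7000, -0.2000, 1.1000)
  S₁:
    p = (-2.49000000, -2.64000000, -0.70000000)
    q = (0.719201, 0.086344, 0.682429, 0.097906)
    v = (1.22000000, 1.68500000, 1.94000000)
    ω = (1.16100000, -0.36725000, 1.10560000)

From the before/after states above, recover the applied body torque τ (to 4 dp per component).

τ = (0.0900, -0.0900, 0.0000)

Δω = ω₁−ω₀ = (0.46100000, -0.16725000, 0.00560000)
gyro term ω₀×Iω₀ = (-0.0022, -0.0231, -0.0028)
applied torque τ = (0.0900, -0.0900, 0.0000)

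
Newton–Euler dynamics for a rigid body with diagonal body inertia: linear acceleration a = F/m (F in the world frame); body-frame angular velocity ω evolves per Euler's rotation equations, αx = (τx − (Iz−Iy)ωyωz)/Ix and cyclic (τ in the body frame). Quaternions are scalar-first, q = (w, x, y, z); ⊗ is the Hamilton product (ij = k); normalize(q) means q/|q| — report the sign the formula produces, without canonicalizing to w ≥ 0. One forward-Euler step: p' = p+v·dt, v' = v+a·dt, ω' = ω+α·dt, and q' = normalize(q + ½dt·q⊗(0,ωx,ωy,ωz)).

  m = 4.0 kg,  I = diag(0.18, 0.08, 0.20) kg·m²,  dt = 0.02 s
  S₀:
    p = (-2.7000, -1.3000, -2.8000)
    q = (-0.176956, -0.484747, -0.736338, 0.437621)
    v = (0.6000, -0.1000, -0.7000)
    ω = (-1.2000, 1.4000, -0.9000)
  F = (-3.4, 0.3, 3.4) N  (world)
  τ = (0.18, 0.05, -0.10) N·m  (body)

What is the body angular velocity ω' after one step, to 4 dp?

(τ − ω×Iω)/I = (1.8400, 0.8950, -1.3400)
ω + α·dt = (-1.1632, 1.4179, -0.9268)

ω' = (-1.1632, 1.4179, -0.9268)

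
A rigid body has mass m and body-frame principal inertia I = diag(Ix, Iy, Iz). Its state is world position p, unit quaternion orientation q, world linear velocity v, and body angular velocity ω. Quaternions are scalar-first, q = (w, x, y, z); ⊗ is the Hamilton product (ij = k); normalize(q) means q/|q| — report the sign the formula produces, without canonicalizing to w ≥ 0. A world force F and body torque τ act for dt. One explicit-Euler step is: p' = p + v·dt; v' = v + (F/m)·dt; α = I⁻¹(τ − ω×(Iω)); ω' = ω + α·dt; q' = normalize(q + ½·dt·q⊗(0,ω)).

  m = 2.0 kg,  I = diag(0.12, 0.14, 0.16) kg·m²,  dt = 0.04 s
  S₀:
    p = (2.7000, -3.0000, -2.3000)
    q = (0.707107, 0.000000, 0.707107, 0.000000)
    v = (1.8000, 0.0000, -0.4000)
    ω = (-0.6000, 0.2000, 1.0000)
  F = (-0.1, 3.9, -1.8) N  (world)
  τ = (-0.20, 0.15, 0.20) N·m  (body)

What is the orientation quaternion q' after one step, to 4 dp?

2q̇ = q⊗(0,ω) = (-0.1414214, 0.2828428, 0.1414214, 1.1313712)
q + ½dt·q⊗(0,ω), renormalized = (0.7041, 0.0057, 0.7097, 0.0226)

q' = (0.7041, 0.0057, 0.7097, 0.0226)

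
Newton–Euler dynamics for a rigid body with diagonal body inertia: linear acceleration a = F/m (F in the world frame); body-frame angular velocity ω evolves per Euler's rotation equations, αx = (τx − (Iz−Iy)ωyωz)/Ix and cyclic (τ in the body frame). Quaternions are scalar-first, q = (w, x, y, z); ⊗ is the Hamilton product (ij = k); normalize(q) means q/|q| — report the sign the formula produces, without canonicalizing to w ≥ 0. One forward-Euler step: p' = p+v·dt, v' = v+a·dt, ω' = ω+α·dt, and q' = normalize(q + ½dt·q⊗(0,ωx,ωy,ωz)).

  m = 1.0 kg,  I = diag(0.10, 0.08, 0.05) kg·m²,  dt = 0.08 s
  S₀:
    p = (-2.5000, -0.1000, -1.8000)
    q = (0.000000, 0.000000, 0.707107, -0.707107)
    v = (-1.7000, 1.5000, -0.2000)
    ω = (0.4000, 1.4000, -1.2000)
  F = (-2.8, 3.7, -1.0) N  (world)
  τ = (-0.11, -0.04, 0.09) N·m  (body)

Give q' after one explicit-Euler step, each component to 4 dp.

Hamilton product q⊗(0,ω) = (-1.8384782, 0.1414214, -0.2828428, -0.2828428)
q + ½dt·q⊗(0,ω), renormalized = (-0.0733, 0.0056, 0.6938, -0.7164)

q' = (-0.0733, 0.0056, 0.6938, -0.7164)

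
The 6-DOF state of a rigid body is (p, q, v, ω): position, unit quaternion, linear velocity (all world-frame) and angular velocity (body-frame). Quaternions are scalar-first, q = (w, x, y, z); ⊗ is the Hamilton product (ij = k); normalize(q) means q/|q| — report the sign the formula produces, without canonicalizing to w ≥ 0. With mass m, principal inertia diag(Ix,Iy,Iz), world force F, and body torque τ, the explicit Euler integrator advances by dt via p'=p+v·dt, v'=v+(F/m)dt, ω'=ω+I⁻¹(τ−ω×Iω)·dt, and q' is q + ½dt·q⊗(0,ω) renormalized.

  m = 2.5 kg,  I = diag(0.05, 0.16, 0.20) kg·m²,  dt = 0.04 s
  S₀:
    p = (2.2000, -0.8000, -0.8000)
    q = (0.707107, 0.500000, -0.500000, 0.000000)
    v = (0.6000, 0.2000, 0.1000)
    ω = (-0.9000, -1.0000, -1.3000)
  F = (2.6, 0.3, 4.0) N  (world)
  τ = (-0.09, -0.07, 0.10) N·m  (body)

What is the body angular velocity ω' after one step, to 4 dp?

ω' = (-1.0136, -0.9736, -1.2998)

gyro term ω×Iω = (0.0520, -0.1755, 0.0990)
α = I⁻¹(τ − ω×Iω) = (-2.8400, 0.6594, 0.0050)
ω' = ω + α·dt = (-1.0136, -0.9736, -1.2998)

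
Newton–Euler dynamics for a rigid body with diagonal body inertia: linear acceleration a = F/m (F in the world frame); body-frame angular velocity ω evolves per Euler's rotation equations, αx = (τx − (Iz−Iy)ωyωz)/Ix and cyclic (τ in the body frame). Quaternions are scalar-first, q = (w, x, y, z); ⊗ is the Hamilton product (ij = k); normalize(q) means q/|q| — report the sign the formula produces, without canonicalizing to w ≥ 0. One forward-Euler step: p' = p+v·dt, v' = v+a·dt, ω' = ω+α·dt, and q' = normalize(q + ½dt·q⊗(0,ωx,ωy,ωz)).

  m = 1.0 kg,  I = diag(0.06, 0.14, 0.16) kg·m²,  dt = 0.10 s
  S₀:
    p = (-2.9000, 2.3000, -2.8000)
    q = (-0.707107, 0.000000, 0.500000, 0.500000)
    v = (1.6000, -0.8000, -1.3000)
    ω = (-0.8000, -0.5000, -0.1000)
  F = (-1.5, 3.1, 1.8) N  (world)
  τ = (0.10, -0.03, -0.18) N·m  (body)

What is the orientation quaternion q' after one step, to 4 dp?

2q̇ = q⊗(0,ω) = (0.3000000, 0.7656856, -0.0464465, 0.4707107)
q + ½dt·q⊗(0,ω), renormalized = (-0.6913, 0.0382, 0.4971, 0.5229)

q' = (-0.6913, 0.0382, 0.4971, 0.5229)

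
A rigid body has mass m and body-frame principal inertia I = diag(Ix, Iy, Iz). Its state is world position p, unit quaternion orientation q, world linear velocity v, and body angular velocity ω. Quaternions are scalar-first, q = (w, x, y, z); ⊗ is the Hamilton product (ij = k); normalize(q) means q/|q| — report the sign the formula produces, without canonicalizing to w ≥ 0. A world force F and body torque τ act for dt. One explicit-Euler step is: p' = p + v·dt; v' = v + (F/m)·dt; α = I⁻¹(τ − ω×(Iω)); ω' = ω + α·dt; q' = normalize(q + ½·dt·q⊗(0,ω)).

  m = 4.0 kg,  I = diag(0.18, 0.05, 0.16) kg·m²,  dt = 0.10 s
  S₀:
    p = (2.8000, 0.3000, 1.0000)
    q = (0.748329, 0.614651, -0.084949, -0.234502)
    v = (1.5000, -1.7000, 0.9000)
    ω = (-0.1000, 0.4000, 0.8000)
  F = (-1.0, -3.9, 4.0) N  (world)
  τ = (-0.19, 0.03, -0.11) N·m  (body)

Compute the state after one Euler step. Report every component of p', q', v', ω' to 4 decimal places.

(τ − ω×Iω)/I = (-1.2511, 0.6320, -0.7200)
ω + α·dt = (-0.2251, 0.4632, 0.7280)
2q̇ = q⊗(0,ω) = (0.2830463, -0.0489913, -0.1689390, 0.8360287)
q' = normalize(q + ½dt·q⊗(0,ω)) = (0.7617, 0.6116, -0.0933, -0.1925)
a = F/m = (-0.2500, -0.9750, 1.0000)
p' = p + v·dt = (2.9500, 0.1300, 1.0900)
v' = v + a·dt = (1.4750, -1.7975, 1.0000)

p' = (2.9500, 0.1300, 1.0900)
q' = (0.7617, 0.6116, -0.0933, -0.1925)
v' = (1.4750, -1.7975, 1.0000)
ω' = (-0.2251, 0.4632, 0.7280)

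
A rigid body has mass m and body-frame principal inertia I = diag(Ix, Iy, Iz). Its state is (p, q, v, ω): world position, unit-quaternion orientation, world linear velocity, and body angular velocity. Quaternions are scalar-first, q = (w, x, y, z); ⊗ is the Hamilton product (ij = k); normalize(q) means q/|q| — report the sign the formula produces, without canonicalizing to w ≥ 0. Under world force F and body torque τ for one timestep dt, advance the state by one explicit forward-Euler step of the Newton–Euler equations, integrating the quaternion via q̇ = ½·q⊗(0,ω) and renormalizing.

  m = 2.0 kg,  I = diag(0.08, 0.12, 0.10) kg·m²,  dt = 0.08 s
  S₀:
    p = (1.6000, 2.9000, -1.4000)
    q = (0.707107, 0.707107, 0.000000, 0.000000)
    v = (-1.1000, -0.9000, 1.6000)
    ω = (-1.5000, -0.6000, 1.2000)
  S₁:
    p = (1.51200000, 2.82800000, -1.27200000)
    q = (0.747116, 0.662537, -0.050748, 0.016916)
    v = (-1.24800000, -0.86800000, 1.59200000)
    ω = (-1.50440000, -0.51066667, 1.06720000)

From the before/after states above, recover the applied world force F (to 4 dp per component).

v₁ − v₀ = (-0.14800000, 0.03200000, -0.00800000)
F = m·Δv/dt = (-3.7000, 0.8000, -0.2000)

F = (-3.7000, 0.8000, -0.2000)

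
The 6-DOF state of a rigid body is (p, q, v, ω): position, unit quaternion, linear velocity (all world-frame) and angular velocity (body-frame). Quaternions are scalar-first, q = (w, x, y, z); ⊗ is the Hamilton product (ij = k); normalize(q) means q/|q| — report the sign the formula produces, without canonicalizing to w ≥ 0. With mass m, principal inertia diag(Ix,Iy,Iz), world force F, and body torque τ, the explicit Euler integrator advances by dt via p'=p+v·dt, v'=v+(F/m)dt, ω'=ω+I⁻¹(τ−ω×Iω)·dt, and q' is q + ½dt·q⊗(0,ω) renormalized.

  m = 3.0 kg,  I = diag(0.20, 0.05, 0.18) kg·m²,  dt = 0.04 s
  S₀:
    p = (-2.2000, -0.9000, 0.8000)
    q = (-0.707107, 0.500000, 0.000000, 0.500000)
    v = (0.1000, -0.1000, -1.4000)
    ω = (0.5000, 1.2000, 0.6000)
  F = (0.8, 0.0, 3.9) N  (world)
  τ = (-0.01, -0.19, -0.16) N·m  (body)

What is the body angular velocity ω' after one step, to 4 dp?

precession coupling ω×(Iω) = (0.0936, 0.0060, -0.0900)
(τ − ω×Iω)/I = (-0.5180, -3.9200, -0.3889)
new body rate ω' = (0.4793, 1.0432, 0.5844)

ω' = (0.4793, 1.0432, 0.5844)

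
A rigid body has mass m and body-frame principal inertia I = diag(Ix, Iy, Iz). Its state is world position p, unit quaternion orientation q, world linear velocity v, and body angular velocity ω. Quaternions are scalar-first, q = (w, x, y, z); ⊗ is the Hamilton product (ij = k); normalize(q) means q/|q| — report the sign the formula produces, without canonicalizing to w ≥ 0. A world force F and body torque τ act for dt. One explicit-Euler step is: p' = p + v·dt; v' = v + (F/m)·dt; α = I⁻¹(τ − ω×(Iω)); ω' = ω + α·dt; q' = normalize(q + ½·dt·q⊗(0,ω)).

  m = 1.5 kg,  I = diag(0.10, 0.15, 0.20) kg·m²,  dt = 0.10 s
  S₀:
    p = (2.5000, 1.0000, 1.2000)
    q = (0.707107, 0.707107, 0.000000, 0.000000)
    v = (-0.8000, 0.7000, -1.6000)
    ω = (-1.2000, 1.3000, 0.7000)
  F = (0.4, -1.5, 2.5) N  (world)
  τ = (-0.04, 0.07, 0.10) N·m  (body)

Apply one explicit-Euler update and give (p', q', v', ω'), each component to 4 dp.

p' = (2.4200, 1.0700, 1.0400)
q' = (0.7462, 0.6617, 0.0211, 0.0704)
v' = (-0.7733, 0.6000, -1.4333)
ω' = (-1.2855, 1.2907, 0.7890)

gyro term ω×Iω = (0.0455, 0.0840, -0.0780)
angular accel α = (-0.8550, -0.0933, 0.8900)
ω' = ω + α·dt = (-1.2855, 1.2907, 0.7890)
Hamilton product q⊗(0,ω) = (0.8485284, -0.8485284, 0.4242642, 1.4142140)
updated quaternion q' = (0.7462, 0.6617, 0.0211, 0.0704)
p + v·dt = (2.4200, 1.0700, 1.0400)
v' = v + a·dt = (-0.7733, 0.6000, -1.4333)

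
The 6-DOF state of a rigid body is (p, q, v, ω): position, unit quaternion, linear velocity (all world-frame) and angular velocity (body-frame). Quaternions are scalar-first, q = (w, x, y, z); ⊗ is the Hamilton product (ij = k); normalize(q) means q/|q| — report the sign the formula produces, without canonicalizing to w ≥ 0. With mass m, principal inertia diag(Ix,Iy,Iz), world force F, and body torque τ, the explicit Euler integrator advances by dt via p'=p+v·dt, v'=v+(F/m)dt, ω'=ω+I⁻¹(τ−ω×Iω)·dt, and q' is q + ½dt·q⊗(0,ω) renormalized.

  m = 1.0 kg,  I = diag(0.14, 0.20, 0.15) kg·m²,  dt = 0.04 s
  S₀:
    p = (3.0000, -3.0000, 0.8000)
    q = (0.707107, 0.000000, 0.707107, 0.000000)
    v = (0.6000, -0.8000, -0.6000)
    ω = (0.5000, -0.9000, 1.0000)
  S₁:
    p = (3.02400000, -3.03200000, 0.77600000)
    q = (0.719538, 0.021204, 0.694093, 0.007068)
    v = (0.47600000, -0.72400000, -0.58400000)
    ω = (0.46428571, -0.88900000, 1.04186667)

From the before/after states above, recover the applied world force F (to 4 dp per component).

Δv = v₁−v₀ = (-0.12400000, 0.07600000, 0.01600000)
applied force F = (-3.1000, 1.9000, 0.4000)

F = (-3.1000, 1.9000, 0.4000)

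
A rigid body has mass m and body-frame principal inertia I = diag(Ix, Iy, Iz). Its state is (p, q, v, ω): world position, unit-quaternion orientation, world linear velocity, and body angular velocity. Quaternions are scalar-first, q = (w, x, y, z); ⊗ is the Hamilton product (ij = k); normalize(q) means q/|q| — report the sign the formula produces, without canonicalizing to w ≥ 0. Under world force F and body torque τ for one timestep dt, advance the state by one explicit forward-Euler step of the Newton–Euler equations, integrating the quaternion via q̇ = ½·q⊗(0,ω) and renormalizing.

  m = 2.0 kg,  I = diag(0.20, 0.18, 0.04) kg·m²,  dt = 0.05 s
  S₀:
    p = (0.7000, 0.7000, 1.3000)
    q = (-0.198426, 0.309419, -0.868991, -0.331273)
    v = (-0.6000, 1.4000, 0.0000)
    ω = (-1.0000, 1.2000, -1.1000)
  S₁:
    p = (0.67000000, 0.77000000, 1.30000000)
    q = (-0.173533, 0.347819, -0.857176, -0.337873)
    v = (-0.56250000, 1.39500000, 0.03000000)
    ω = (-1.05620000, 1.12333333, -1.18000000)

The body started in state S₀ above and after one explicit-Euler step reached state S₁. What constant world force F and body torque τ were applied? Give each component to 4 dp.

F = (1.5000, -0.2000, 1.2000)
τ = (-0.0400, -0.1000, -0.0400)

velocity change Δv = (0.03750000, -0.00500000, 0.03000000)
applied force F = (1.5000, -0.2000, 1.2000)
ω₁ − ω₀ = (-0.05620000, -0.07666667, -0.08000000)
I·α + gyro = (-0.0400, -0.1000, -0.0400)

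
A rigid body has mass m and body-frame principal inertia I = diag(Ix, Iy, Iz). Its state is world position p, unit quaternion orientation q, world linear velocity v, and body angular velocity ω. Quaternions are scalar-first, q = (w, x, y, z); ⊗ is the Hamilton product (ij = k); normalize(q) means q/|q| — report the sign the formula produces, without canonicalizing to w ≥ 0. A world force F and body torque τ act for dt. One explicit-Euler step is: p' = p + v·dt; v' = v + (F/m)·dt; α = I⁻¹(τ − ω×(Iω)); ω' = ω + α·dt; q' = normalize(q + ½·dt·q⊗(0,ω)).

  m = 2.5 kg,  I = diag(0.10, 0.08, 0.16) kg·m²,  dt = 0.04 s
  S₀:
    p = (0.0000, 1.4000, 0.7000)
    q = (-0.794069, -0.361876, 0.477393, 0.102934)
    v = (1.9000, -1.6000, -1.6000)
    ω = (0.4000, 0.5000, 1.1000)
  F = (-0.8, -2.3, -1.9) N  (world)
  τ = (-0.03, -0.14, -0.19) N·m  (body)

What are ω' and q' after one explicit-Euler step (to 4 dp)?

precession coupling ω×(Iω) = (0.0440, -0.0264, -0.0040)
(τ − ω×Iω)/I = (-0.7400, -1.4200, -1.1625)
ω + α·dt = (0.3704, 0.4432, 1.0535)
q⊗(0,ω) = (-0.2071735, 0.1560377, 0.0422027, -1.2453711)
q + ½dt·q⊗(0,ω), renormalized = (-0.7980, -0.3586, 0.4781, 0.0780)

ω' = (0.3704, 0.4432, 1.0535)
q' = (-0.7980, -0.3586, 0.4781, 0.0780)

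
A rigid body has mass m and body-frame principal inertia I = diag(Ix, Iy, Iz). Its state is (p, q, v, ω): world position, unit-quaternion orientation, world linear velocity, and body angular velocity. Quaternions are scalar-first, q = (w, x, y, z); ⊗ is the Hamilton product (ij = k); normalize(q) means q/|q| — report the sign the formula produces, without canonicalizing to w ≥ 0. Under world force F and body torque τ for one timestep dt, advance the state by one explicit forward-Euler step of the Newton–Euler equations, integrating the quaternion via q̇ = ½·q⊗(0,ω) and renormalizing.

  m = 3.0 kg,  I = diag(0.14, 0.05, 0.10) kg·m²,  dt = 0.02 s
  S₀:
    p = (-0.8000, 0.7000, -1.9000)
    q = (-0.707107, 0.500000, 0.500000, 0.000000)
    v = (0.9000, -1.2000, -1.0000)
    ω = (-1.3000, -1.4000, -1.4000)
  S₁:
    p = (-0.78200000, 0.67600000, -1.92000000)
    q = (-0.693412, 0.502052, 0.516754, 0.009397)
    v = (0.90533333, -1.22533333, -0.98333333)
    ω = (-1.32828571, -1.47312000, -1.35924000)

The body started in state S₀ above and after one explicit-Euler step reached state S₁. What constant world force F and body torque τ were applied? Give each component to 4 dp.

velocity change Δv = (0.00533333, -0.02533333, 0.01666667)
m·(v₁−v₀)/dt = (0.8000, -3.8000, 2.5000)
rate change Δω = (-0.02828571, -0.07312000, 0.04076000)
precession coupling = (0.0980, 0.0728, -0.1638)
I·α + gyro = (-0.1000, -0.1100, 0.0400)

F = (0.8000, -3.8000, 2.5000)
τ = (-0.1000, -0.1100, 0.0400)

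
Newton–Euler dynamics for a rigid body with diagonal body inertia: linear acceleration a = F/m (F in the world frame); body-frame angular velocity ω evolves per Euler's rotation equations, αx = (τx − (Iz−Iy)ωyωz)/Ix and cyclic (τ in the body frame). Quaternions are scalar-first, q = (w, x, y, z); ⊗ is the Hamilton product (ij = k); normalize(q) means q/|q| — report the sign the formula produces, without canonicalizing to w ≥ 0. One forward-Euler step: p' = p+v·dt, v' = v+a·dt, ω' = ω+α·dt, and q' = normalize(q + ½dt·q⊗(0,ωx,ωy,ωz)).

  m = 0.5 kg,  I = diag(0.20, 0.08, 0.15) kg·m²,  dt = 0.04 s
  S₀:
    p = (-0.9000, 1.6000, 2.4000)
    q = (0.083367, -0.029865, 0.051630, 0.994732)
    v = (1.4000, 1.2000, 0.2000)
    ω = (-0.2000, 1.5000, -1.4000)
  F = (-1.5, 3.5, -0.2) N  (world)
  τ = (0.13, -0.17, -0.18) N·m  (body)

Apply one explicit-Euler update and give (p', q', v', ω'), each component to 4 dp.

p' = p + v·dt = (-0.8440, 1.6480, 2.4080)
new velocity v' = (1.2800, 1.4800, 0.1840)
precession coupling ω×(Iω) = (-0.1470, 0.0140, 0.0360)
angular accel α = (1.3850, -2.3000, -1.4400)
ω + α·dt = (-0.1446, 1.4080, -1.4576)
Hamilton product q⊗(0,ω) = (1.3092068, -1.5810534, -0.1157069, -0.1511853)
q + ½dt·q⊗(0,ω), renormalized = (0.1095, -0.0614, 0.0493, 0.9909)

p' = (-0.8440, 1.6480, 2.4080)
q' = (0.1095, -0.0614, 0.0493, 0.9909)
v' = (1.2800, 1.4800, 0.1840)
ω' = (-0.1446, 1.4080, -1.4576)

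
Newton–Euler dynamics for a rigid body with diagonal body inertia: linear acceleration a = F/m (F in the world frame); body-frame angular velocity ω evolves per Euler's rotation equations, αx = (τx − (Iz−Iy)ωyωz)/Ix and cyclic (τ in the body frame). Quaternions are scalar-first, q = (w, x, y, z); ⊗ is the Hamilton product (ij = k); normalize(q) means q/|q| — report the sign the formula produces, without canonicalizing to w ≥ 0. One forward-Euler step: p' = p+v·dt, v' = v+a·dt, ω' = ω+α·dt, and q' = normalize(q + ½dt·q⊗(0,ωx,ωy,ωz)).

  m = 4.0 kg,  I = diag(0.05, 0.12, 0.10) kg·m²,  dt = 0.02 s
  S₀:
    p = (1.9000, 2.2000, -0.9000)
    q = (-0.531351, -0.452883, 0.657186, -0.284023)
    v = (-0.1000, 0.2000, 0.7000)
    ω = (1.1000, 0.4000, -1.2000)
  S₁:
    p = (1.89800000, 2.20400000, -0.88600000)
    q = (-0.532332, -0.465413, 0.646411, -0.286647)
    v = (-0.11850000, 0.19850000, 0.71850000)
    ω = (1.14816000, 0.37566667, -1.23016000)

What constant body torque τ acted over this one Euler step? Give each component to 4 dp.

ω₁ − ω₀ = (0.04816000, -0.02433333, -0.03016000)
τ = I·(Δω/dt) + ω₀×(Iω₀) = (0.1300, -0.0800, -0.1200)

τ = (0.1300, -0.0800, -0.1200)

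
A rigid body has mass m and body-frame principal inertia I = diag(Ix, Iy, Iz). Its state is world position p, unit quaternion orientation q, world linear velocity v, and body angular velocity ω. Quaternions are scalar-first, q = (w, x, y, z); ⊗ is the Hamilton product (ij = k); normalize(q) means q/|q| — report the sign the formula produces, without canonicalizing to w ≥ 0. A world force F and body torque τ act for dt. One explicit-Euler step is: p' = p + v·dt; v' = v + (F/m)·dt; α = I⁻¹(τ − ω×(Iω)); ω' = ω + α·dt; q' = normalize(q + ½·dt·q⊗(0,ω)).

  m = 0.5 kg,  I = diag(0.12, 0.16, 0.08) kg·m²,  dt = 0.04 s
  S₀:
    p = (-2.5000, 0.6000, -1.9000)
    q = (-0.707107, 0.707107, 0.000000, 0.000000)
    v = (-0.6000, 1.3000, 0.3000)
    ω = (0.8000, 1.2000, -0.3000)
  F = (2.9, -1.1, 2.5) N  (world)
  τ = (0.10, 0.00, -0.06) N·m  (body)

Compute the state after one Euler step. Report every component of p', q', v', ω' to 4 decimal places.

p' = (-2.5240, 0.6520, -1.8880)
q' = (-0.7181, 0.6955, -0.0127, 0.0212)
v' = (-0.3680, 1.2120, 0.5000)
ω' = (0.8237, 1.2024, -0.3492)

linear accel F/m = (5.8000, -2.2000, 5.0000)
new position p' = (-2.5240, 0.6520, -1.8880)
new velocity v' = (-0.3680, 1.2120, 0.5000)
ω×(Iω) gyroscopic = (0.0288, -0.0096, 0.0384)
(τ − ω×Iω)/I = (0.5933, 0.0600, -1.2300)
new body rate ω' = (0.8237, 1.2024, -0.3492)
Hamilton product q⊗(0,ω) = (-0.5656856, -0.5656856, -0.6363963, 1.0606605)
q + ½dt·q⊗(0,ω), renormalized = (-0.7181, 0.6955, -0.0127, 0.0212)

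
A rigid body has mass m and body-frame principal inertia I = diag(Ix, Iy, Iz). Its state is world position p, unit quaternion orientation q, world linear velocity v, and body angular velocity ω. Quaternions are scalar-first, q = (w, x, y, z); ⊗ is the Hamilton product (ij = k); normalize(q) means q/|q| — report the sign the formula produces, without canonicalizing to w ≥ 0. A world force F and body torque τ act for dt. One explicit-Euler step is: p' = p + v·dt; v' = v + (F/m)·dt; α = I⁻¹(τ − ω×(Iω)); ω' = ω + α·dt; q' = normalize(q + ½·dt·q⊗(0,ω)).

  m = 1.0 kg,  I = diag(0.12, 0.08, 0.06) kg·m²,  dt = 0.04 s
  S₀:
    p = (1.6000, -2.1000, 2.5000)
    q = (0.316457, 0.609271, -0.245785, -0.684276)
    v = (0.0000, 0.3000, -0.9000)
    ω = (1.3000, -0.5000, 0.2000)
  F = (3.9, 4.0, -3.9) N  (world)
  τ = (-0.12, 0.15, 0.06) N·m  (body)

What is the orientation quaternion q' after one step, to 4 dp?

2q̇ = q⊗(0,ω) = (-0.7780896, 0.0200991, -1.1696415, 0.0781764)
q + ½dt·q⊗(0,ω), renormalized = (0.3008, 0.6094, -0.2691, -0.6824)

q' = (0.3008, 0.6094, -0.2691, -0.6824)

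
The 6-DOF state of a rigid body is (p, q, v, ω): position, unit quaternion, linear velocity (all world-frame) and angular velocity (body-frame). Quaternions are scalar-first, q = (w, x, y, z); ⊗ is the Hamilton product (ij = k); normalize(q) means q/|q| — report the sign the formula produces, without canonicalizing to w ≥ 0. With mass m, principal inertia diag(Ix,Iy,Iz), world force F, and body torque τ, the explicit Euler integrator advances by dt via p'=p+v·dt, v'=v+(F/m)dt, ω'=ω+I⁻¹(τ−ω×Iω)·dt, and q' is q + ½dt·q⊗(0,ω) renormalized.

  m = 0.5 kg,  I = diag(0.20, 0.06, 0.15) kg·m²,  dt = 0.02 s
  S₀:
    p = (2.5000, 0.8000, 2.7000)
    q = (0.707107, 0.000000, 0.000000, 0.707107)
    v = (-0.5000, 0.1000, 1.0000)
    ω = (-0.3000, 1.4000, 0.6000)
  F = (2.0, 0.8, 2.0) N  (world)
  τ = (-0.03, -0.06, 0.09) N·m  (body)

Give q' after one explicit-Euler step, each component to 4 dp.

q' = (0.7028, -0.0120, 0.0078, 0.7113)

Hamilton product q⊗(0,ω) = (-0.4242642, -1.2020819, 0.7778177, 0.4242642)
q + ½dt·q⊗(0,ω), renormalized = (0.7028, -0.0120, 0.0078, 0.7113)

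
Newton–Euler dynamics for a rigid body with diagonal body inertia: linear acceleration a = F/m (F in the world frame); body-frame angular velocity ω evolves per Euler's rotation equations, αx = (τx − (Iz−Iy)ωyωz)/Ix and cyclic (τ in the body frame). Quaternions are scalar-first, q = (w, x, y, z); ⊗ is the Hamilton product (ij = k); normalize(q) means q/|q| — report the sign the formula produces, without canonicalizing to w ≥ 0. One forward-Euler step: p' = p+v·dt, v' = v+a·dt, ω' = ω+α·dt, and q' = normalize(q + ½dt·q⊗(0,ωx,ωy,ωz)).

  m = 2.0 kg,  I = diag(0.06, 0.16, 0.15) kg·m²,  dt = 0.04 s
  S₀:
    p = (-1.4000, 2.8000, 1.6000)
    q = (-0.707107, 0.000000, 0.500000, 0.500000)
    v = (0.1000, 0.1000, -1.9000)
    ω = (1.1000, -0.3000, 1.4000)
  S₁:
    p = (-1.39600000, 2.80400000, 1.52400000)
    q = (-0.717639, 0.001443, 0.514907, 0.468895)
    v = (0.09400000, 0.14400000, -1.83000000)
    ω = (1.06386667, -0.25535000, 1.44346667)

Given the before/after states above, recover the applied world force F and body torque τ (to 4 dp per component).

F = (-0.3000, 2.2000, 3.5000)
τ = (-0.0500, 0.0400, 0.1300)

velocity change Δv = (-0.00600000, 0.04400000, 0.07000000)
applied force F = (-0.3000, 2.2000, 3.5000)
rate change Δω = (-0.03613333, 0.04465000, 0.04346667)
τ = I·(Δω/dt) + ω₀×(Iω₀) = (-0.0500, 0.0400, 0.1300)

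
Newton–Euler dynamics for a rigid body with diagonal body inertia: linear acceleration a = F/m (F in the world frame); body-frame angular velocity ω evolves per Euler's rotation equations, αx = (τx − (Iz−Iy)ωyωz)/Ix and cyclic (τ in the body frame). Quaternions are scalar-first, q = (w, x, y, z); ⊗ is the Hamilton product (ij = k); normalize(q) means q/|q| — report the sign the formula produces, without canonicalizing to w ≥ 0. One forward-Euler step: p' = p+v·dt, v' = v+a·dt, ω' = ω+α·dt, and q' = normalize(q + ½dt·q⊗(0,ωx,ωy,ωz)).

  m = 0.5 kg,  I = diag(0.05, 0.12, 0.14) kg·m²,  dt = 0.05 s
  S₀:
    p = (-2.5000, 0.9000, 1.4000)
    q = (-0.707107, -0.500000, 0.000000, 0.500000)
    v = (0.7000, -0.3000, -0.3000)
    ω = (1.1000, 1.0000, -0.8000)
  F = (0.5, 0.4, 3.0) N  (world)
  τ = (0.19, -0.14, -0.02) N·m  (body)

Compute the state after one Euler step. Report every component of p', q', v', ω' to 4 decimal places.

a = F/m = (1.0000, 0.8000, 6.0000)
p' = p + v·dt = (-2.4650, 0.8850, 1.3850)
new velocity v' = (0.7500, -0.2600, 0.0000)
(τ − ω×Iω)/I = (4.1200, -1.8267, -0.6929)
new body rate ω' = (1.3060, 0.9087, -0.8346)
q⊗(0,ω) = (0.9500000, -1.2778177, -0.5571070, 0.0656856)
q + ½dt·q⊗(0,ω), renormalized = (-0.6827, -0.5315, -0.0139, 0.5012)

p' = (-2.4650, 0.8850, 1.3850)
q' = (-0.6827, -0.5315, -0.0139, 0.5012)
v' = (0.7500, -0.2600, 0.0000)
ω' = (1.3060, 0.9087, -0.8346)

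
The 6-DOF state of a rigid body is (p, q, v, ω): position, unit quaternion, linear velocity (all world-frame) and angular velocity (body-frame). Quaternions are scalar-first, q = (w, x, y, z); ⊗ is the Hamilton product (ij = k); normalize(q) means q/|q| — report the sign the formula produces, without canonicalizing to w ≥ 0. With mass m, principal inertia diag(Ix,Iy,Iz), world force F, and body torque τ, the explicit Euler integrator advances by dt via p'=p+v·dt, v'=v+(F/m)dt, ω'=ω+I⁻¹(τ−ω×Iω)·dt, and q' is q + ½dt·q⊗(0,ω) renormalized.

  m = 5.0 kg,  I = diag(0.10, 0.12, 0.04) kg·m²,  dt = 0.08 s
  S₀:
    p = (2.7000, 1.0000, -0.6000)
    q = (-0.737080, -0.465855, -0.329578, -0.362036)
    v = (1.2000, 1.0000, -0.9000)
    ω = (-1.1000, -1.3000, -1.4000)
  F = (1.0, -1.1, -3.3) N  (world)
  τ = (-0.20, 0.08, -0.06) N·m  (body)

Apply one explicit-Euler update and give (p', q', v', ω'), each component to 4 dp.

p' = (2.7960, 1.0800, -0.6720)
q' = (-0.7919, -0.4321, -0.3002, -0.3098)
v' = (1.2160, 0.9824, -0.9528)
ω' = (-1.1435, -1.3083, -1.5772)

a = F/m = (0.2000, -0.2200, -0.6600)
p' = p + v·dt = (2.7960, 1.0800, -0.6720)
v + (F/m)dt = (1.2160, 0.9824, -0.9528)
precession coupling ω×(Iω) = (-0.1456, 0.0924, 0.0286)
α = I⁻¹(τ − ω×Iω) = (-0.5440, -0.1033, -2.2150)
ω + α·dt = (-1.1435, -1.3083, -1.5772)
2q̇ = q⊗(0,ω) = (-1.4477423, 0.8015504, 0.7042466, 1.2749877)
q' = normalize(q + ½dt·q⊗(0,ω)) = (-0.7919, -0.4321, -0.3002, -0.3098)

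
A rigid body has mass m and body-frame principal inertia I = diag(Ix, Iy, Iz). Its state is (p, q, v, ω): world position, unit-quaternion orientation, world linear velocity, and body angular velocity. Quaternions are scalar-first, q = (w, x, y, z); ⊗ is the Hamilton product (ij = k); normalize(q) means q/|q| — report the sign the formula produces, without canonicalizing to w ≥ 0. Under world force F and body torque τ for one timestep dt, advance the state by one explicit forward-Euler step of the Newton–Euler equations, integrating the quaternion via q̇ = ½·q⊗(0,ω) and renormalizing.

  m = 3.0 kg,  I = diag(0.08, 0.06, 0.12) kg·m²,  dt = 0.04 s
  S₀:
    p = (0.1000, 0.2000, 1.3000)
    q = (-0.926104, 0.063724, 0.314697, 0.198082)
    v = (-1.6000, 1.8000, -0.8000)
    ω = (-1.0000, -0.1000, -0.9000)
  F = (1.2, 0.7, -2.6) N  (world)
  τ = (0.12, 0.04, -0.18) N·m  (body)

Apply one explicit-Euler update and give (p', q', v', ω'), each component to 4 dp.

precession coupling ω×(Iω) = (0.0054, -0.0360, -0.0020)
α = I⁻¹(τ − ω×Iω) = (1.4325, 1.2667, -1.4833)
ω' = ω + α·dt = (-0.9427, -0.0493, -0.9593)
q⊗(0,ω) = (0.2734675, 0.6626849, -0.0481200, 1.1418182)
updated quaternion q' = (-0.9203, 0.0769, 0.3136, 0.2208)
new position p' = (0.0360, 0.2720, 1.2680)
new velocity v' = (-1.5840, 1.8093, -0.8347)

p' = (0.0360, 0.2720, 1.2680)
q' = (-0.9203, 0.0769, 0.3136, 0.2208)
v' = (-1.5840, 1.8093, -0.8347)
ω' = (-0.9427, -0.0493, -0.9593)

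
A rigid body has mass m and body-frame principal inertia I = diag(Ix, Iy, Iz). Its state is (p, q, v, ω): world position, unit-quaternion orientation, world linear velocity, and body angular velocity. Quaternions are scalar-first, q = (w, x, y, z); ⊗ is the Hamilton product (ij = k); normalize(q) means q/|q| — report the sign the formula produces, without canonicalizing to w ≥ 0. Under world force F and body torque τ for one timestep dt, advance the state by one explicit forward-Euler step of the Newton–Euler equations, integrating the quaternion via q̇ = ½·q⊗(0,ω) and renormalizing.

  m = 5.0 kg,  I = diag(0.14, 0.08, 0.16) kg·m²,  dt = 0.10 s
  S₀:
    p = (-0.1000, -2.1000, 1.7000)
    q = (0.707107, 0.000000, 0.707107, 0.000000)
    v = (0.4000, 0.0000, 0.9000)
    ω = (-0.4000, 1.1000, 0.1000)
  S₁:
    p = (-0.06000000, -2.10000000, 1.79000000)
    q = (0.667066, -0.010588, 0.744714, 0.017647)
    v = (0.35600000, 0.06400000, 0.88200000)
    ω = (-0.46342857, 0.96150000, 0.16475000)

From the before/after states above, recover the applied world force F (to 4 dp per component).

F = (-2.2000, 3.2000, -0.9000)

velocity change Δv = (-0.04400000, 0.06400000, -0.01800000)
applied force F = (-2.2000, 3.2000, -0.9000)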